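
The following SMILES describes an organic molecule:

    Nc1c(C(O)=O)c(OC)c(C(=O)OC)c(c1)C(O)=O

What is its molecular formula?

Walk through each heavy atom and fill implicit hydrogens from standard valence (C 4, N 3, O 2, S 2, halogen 1); for lowercase aromatic atoms, an aromatic c carries 1 H when it has two neighbours and 0 H with three, and aromatic n carries 0 H:
  atom 1: N, bond orders sum to 1 (valence 3) → 2 H
  atom 2: aromatic c, 3 neighbours → 0 H
  atom 3: aromatic c, 3 neighbours → 0 H
  atom 4: C, bond orders sum to 4 (valence 4) → 0 H
  atom 5: O, bond orders sum to 1 (valence 2) → 1 H
  atom 6: O, bond orders sum to 2 (valence 2) → 0 H
  atom 7: aromatic c, 3 neighbours → 0 H
  atom 8: O, bond orders sum to 2 (valence 2) → 0 H
  atom 9: C, bond orders sum to 1 (valence 4) → 3 H
  atom 10: aromatic c, 3 neighbours → 0 H
  atom 11: C, bond orders sum to 4 (valence 4) → 0 H
  atom 12: O, bond orders sum to 2 (valence 2) → 0 H
  atom 13: O, bond orders sum to 2 (valence 2) → 0 H
  atom 14: C, bond orders sum to 1 (valence 4) → 3 H
  atom 15: aromatic c, 3 neighbours → 0 H
  atom 16: aromatic c, 2 neighbours → 1 H
  atom 17: C, bond orders sum to 4 (valence 4) → 0 H
  atom 18: O, bond orders sum to 1 (valence 2) → 1 H
  atom 19: O, bond orders sum to 2 (valence 2) → 0 H
Totals → C:11, H:11, N:1, O:7.

C11H11NO7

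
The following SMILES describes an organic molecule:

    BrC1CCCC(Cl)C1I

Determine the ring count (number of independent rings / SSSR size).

1

In SMILES, each pair of matching ring-closure digits denotes one ring-closing bond; the number of such bonds equals the number of independent rings.
Ring-closure bonds here: 1.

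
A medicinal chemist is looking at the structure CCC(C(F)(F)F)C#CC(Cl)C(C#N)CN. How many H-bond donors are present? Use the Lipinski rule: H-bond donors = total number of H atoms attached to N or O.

2

Donors: find every N or O and count the H atoms it carries.
  atom 14 (N): bond orders sum to 3 → 0 H
  atom 16 (N): bond orders sum to 1 → 2 H
Lipinski HBD = 2.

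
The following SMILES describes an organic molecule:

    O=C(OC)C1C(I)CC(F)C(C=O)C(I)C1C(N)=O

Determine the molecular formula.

Walk through each heavy atom and fill implicit hydrogens from standard valence (C 4, N 3, O 2, S 2, halogen 1):
  atom 1: O, bond orders sum to 2 (valence 2) → 0 H
  atom 2: C, bond orders sum to 4 (valence 4) → 0 H
  atom 3: O, bond orders sum to 2 (valence 2) → 0 H
  atom 4: C, bond orders sum to 1 (valence 4) → 3 H
  atom 5: C, bond orders sum to 3 (valence 4) → 1 H
  atom 6: C, bond orders sum to 3 (valence 4) → 1 H
  atom 7: I (halogen, monovalent) → 0 H
  atom 8: C, bond orders sum to 2 (valence 4) → 2 H
  atom 9: C, bond orders sum to 3 (valence 4) → 1 H
  atom 10: F (halogen, monovalent) → 0 H
  atom 11: C, bond orders sum to 3 (valence 4) → 1 H
  atom 12: C, bond orders sum to 3 (valence 4) → 1 H
  atom 13: O, bond orders sum to 2 (valence 2) → 0 H
  atom 14: C, bond orders sum to 3 (valence 4) → 1 H
  atom 15: I (halogen, monovalent) → 0 H
  atom 16: C, bond orders sum to 3 (valence 4) → 1 H
  atom 17: C, bond orders sum to 4 (valence 4) → 0 H
  atom 18: N, bond orders sum to 1 (valence 3) → 2 H
  atom 19: O, bond orders sum to 2 (valence 2) → 0 H
Totals → C:11, H:14, F:1, I:2, N:1, O:4.

C11H14FI2NO4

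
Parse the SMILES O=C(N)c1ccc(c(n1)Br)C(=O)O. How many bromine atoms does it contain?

Scan the SMILES for Br atoms (remember two-letter symbols like Cl and Br are single atoms).
Bromine count: 1.

1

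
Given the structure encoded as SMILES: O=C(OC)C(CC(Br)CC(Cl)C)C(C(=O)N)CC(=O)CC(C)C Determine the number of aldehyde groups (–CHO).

0

Scan the SMILES for the aldehyde motif — none present.
Groups that are present: 1 amide, 1 ester, 1 ketone.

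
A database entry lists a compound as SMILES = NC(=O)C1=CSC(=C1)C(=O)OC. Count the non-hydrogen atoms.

Every atom symbol written in the SMILES (organic subset) is one heavy atom; implicit H are not written.
Heavy atoms by element → C:7, N:1, O:3, S:1.
Total: 12.

12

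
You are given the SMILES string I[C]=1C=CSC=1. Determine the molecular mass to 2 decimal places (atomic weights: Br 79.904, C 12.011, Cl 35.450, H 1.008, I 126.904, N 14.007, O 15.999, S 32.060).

First, the molecular formula is C4H3IS (counting implicit H from valence).
  C: 4 × 12.011 = 48.044
  H: 3 × 1.008 = 3.024
  I: 1 × 126.904 = 126.904
  S: 1 × 32.060 = 32.060
Sum: 4×12.011 + 3×1.008 + 1×126.904 + 1×32.060 = 210.032 → 210.03 g/mol.

210.03 g/mol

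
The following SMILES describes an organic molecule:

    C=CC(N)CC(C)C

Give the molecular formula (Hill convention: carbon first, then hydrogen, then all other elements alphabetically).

C7H15N

Walk through each heavy atom and fill implicit hydrogens from standard valence (C 4, N 3, O 2, S 2, halogen 1):
  atom 1: C, bond orders sum to 2 (valence 4) → 2 H
  atom 2: C, bond orders sum to 3 (valence 4) → 1 H
  atom 3: C, bond orders sum to 3 (valence 4) → 1 H
  atom 4: N, bond orders sum to 1 (valence 3) → 2 H
  atom 5: C, bond orders sum to 2 (valence 4) → 2 H
  atom 6: C, bond orders sum to 3 (valence 4) → 1 H
  atom 7: C, bond orders sum to 1 (valence 4) → 3 H
  atom 8: C, bond orders sum to 1 (valence 4) → 3 H
Totals → C:7, H:15, N:1.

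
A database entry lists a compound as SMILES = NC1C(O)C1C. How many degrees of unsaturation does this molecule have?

Molecular formula: C4H9NO.
DoU = (2C + 2 + N − H − X) / 2, where X is the halogen count and O/S are ignored.
    = (2·4 + 2 + 1 − 9 − 0) / 2 = 2 / 2 = 1.

1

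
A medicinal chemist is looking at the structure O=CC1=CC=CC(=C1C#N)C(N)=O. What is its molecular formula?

C9H6N2O2

Walk through each heavy atom and fill implicit hydrogens from standard valence (C 4, N 3, O 2, S 2, halogen 1):
  atom 1: O, bond orders sum to 2 (valence 2) → 0 H
  atom 2: C, bond orders sum to 3 (valence 4) → 1 H
  atom 3: C, bond orders sum to 4 (valence 4) → 0 H
  atom 4: C, bond orders sum to 3 (valence 4) → 1 H
  atom 5: C, bond orders sum to 3 (valence 4) → 1 H
  atom 6: C, bond orders sum to 3 (valence 4) → 1 H
  atom 7: C, bond orders sum to 4 (valence 4) → 0 H
  atom 8: C, bond orders sum to 4 (valence 4) → 0 H
  atom 9: C, bond orders sum to 4 (valence 4) → 0 H
  atom 10: N, bond orders sum to 3 (valence 3) → 0 H
  atom 11: C, bond orders sum to 4 (valence 4) → 0 H
  atom 12: N, bond orders sum to 1 (valence 3) → 2 H
  atom 13: O, bond orders sum to 2 (valence 2) → 0 H
Totals → C:9, H:6, N:2, O:2.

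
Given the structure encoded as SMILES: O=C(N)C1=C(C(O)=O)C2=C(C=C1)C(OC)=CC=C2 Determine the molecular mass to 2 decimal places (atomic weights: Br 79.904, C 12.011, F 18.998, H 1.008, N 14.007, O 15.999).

First, the molecular formula is C13H11NO4 (counting implicit H from valence).
  C: 13 × 12.011 = 156.143
  H: 11 × 1.008 = 11.088
  N: 1 × 14.007 = 14.007
  O: 4 × 15.999 = 63.996
Sum: 13×12.011 + 11×1.008 + 1×14.007 + 4×15.999 = 245.234 → 245.23 g/mol.

245.23 g/mol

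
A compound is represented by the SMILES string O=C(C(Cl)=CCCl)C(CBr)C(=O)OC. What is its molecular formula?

C8H9BrCl2O3

Walk through each heavy atom and fill implicit hydrogens from standard valence (C 4, N 3, O 2, S 2, halogen 1):
  atom 1: O, bond orders sum to 2 (valence 2) → 0 H
  atom 2: C, bond orders sum to 4 (valence 4) → 0 H
  atom 3: C, bond orders sum to 4 (valence 4) → 0 H
  atom 4: Cl (halogen, monovalent) → 0 H
  atom 5: C, bond orders sum to 3 (valence 4) → 1 H
  atom 6: C, bond orders sum to 2 (valence 4) → 2 H
  atom 7: Cl (halogen, monovalent) → 0 H
  atom 8: C, bond orders sum to 3 (valence 4) → 1 H
  atom 9: C, bond orders sum to 2 (valence 4) → 2 H
  atom 10: Br (halogen, monovalent) → 0 H
  atom 11: C, bond orders sum to 4 (valence 4) → 0 H
  atom 12: O, bond orders sum to 2 (valence 2) → 0 H
  atom 13: O, bond orders sum to 2 (valence 2) → 0 H
  atom 14: C, bond orders sum to 1 (valence 4) → 3 H
Totals → C:8, H:9, Br:1, Cl:2, O:3.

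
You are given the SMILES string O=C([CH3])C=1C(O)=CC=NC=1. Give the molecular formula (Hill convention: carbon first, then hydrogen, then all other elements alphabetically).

Walk through each heavy atom and fill implicit hydrogens from standard valence (C 4, N 3, O 2, S 2, halogen 1):
  atom 1: O, bond orders sum to 2 (valence 2) → 0 H
  atom 2: C, bond orders sum to 4 (valence 4) → 0 H
  atom 3: C with explicit H count 3
  atom 4: C, bond orders sum to 4 (valence 4) → 0 H
  atom 5: C, bond orders sum to 4 (valence 4) → 0 H
  atom 6: O, bond orders sum to 1 (valence 2) → 1 H
  atom 7: C, bond orders sum to 3 (valence 4) → 1 H
  atom 8: C, bond orders sum to 3 (valence 4) → 1 H
  atom 9: N, bond orders sum to 3 (valence 3) → 0 H
  atom 10: C, bond orders sum to 3 (valence 4) → 1 H
Totals → C:7, H:7, N:1, O:2.

C7H7NO2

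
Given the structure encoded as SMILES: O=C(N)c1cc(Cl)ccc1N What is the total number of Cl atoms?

1

Scan the SMILES for Cl atoms (remember two-letter symbols like Cl and Br are single atoms).
Chlorine count: 1.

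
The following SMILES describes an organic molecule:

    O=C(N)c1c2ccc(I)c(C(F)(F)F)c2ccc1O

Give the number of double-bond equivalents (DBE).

8

Molecular formula: C12H7F3INO2.
DoU = (2C + 2 + N − H − X) / 2, where X is the halogen count and O/S are ignored.
    = (2·12 + 2 + 1 − 7 − 4) / 2 = 16 / 2 = 8.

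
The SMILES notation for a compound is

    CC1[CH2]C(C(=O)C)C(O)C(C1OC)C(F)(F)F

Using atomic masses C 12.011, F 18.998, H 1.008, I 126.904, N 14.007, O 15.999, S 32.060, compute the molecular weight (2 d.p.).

First, the molecular formula is C11H17F3O3 (counting implicit H from valence).
  C: 11 × 12.011 = 132.121
  F: 3 × 18.998 = 56.994
  H: 17 × 1.008 = 17.136
  O: 3 × 15.999 = 47.997
Sum: 11×12.011 + 3×18.998 + 17×1.008 + 3×15.999 = 254.248 → 254.25 g/mol.

254.25 g/mol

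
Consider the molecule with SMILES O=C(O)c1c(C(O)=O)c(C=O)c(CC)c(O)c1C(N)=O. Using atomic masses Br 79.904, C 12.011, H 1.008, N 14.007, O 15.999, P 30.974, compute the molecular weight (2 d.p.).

First, the molecular formula is C12H11NO7 (counting implicit H from valence).
  C: 12 × 12.011 = 144.132
  H: 11 × 1.008 = 11.088
  N: 1 × 14.007 = 14.007
  O: 7 × 15.999 = 111.993
Sum: 12×12.011 + 11×1.008 + 1×14.007 + 7×15.999 = 281.220 → 281.22 g/mol.

281.22 g/mol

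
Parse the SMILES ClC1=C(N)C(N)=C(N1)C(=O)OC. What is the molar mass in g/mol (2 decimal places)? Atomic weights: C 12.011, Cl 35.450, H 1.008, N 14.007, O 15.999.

189.60 g/mol

First, the molecular formula is C6H8ClN3O2 (counting implicit H from valence).
  C: 6 × 12.011 = 72.066
  Cl: 1 × 35.450 = 35.450
  H: 8 × 1.008 = 8.064
  N: 3 × 14.007 = 42.021
  O: 2 × 15.999 = 31.998
Sum: 6×12.011 + 1×35.450 + 8×1.008 + 3×14.007 + 2×15.999 = 189.599 → 189.60 g/mol.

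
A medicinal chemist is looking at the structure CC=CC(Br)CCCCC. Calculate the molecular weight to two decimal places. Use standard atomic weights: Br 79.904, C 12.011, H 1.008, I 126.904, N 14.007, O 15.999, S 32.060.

205.14 g/mol

First, the molecular formula is C9H17Br (counting implicit H from valence).
  Br: 1 × 79.904 = 79.904
  C: 9 × 12.011 = 108.099
  H: 17 × 1.008 = 17.136
Sum: 1×79.904 + 9×12.011 + 17×1.008 = 205.139 → 205.14 g/mol.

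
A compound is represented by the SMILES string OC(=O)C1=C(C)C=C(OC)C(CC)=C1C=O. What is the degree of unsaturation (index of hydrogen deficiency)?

6

Degree of unsaturation = (number of rings) + (number of π bonds).
Ring closures in the SMILES: 1.
π bonds: 5 double bonds (each 1 DoU) → 5 DoU from unsaturation.
Total DoU = 1 + 5 = 6.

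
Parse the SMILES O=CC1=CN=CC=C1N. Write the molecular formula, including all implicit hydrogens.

Walk through each heavy atom and fill implicit hydrogens from standard valence (C 4, N 3, O 2, S 2, halogen 1):
  atom 1: O, bond orders sum to 2 (valence 2) → 0 H
  atom 2: C, bond orders sum to 3 (valence 4) → 1 H
  atom 3: C, bond orders sum to 4 (valence 4) → 0 H
  atom 4: C, bond orders sum to 3 (valence 4) → 1 H
  atom 5: N, bond orders sum to 3 (valence 3) → 0 H
  atom 6: C, bond orders sum to 3 (valence 4) → 1 H
  atom 7: C, bond orders sum to 3 (valence 4) → 1 H
  atom 8: C, bond orders sum to 4 (valence 4) → 0 H
  atom 9: N, bond orders sum to 1 (valence 3) → 2 H
Totals → C:6, H:6, N:2, O:1.

C6H6N2O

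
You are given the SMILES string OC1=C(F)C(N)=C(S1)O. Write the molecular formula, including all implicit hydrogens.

Walk through each heavy atom and fill implicit hydrogens from standard valence (C 4, N 3, O 2, S 2, halogen 1):
  atom 1: O, bond orders sum to 1 (valence 2) → 1 H
  atom 2: C, bond orders sum to 4 (valence 4) → 0 H
  atom 3: C, bond orders sum to 4 (valence 4) → 0 H
  atom 4: F (halogen, monovalent) → 0 H
  atom 5: C, bond orders sum to 4 (valence 4) → 0 H
  atom 6: N, bond orders sum to 1 (valence 3) → 2 H
  atom 7: C, bond orders sum to 4 (valence 4) → 0 H
  atom 8: S, bond orders sum to 2 (valence 2) → 0 H
  atom 9: O, bond orders sum to 1 (valence 2) → 1 H
Totals → C:4, H:4, F:1, N:1, O:2, S:1.

C4H4FNO2S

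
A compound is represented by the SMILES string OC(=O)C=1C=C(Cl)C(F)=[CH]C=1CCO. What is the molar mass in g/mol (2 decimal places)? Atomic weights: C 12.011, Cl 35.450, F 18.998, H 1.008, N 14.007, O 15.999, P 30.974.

218.61 g/mol

First, the molecular formula is C9H8ClFO3 (counting implicit H from valence).
  C: 9 × 12.011 = 108.099
  Cl: 1 × 35.450 = 35.450
  F: 1 × 18.998 = 18.998
  H: 8 × 1.008 = 8.064
  O: 3 × 15.999 = 47.997
Sum: 9×12.011 + 1×35.450 + 1×18.998 + 8×1.008 + 3×15.999 = 218.608 → 218.61 g/mol.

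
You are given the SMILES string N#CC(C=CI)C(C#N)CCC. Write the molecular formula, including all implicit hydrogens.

Walk through each heavy atom and fill implicit hydrogens from standard valence (C 4, N 3, O 2, S 2, halogen 1):
  atom 1: N, bond orders sum to 3 (valence 3) → 0 H
  atom 2: C, bond orders sum to 4 (valence 4) → 0 H
  atom 3: C, bond orders sum to 3 (valence 4) → 1 H
  atom 4: C, bond orders sum to 3 (valence 4) → 1 H
  atom 5: C, bond orders sum to 3 (valence 4) → 1 H
  atom 6: I (halogen, monovalent) → 0 H
  atom 7: C, bond orders sum to 3 (valence 4) → 1 H
  atom 8: C, bond orders sum to 4 (valence 4) → 0 H
  atom 9: N, bond orders sum to 3 (valence 3) → 0 H
  atom 10: C, bond orders sum to 2 (valence 4) → 2 H
  atom 11: C, bond orders sum to 2 (valence 4) → 2 H
  atom 12: C, bond orders sum to 1 (valence 4) → 3 H
Totals → C:9, H:11, I:1, N:2.
In Hill order: C9H11IN2.

C9H11IN2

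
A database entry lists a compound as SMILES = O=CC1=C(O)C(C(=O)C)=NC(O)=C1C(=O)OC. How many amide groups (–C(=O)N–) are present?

Scan the SMILES for the amide motif — none present.
Groups that are present: 1 aldehyde, 1 ester, 2 hydroxyl, 1 ketone.

0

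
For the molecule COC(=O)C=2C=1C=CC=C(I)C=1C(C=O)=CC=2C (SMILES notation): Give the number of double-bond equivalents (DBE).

Degree of unsaturation = (number of rings) + (number of π bonds).
Ring closures in the SMILES: 2.
π bonds: 7 double bonds (each 1 DoU) → 7 DoU from unsaturation.
Total DoU = 2 + 7 = 9.

9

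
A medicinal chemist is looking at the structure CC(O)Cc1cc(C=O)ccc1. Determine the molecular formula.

C10H12O2

Walk through each heavy atom and fill implicit hydrogens from standard valence (C 4, N 3, O 2, S 2, halogen 1); for lowercase aromatic atoms, an aromatic c carries 1 H when it has two neighbours and 0 H with three, and aromatic n carries 0 H:
  atom 1: C, bond orders sum to 1 (valence 4) → 3 H
  atom 2: C, bond orders sum to 3 (valence 4) → 1 H
  atom 3: O, bond orders sum to 1 (valence 2) → 1 H
  atom 4: C, bond orders sum to 2 (valence 4) → 2 H
  atom 5: aromatic c, 3 neighbours → 0 H
  atom 6: aromatic c, 2 neighbours → 1 H
  atom 7: aromatic c, 3 neighbours → 0 H
  atom 8: C, bond orders sum to 3 (valence 4) → 1 H
  atom 9: O, bond orders sum to 2 (valence 2) → 0 H
  atom 10: aromatic c, 2 neighbours → 1 H
  atom 11: aromatic c, 2 neighbours → 1 H
  atom 12: aromatic c, 2 neighbours → 1 H
Totals → C:10, H:12, O:2.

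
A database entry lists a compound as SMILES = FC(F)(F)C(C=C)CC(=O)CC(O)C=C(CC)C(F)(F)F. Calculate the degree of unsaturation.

Molecular formula: C13H16F6O2.
DoU = (2C + 2 + N − H − X) / 2, where X is the halogen count and O/S are ignored.
    = (2·13 + 2 + 0 − 16 − 6) / 2 = 6 / 2 = 3.

3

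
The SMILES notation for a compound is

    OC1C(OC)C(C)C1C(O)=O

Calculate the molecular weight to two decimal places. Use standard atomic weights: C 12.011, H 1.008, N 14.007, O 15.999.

First, the molecular formula is C7H12O4 (counting implicit H from valence).
  C: 7 × 12.011 = 84.077
  H: 12 × 1.008 = 12.096
  O: 4 × 15.999 = 63.996
Sum: 7×12.011 + 12×1.008 + 4×15.999 = 160.169 → 160.17 g/mol.

160.17 g/mol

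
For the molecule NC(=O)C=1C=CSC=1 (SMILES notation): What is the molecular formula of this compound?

C5H5NOS

Walk through each heavy atom and fill implicit hydrogens from standard valence (C 4, N 3, O 2, S 2, halogen 1):
  atom 1: N, bond orders sum to 1 (valence 3) → 2 H
  atom 2: C, bond orders sum to 4 (valence 4) → 0 H
  atom 3: O, bond orders sum to 2 (valence 2) → 0 H
  atom 4: C, bond orders sum to 4 (valence 4) → 0 H
  atom 5: C, bond orders sum to 3 (valence 4) → 1 H
  atom 6: C, bond orders sum to 3 (valence 4) → 1 H
  atom 7: S, bond orders sum to 2 (valence 2) → 0 H
  atom 8: C, bond orders sum to 3 (valence 4) → 1 H
Totals → C:5, H:5, N:1, O:1, S:1.
In Hill order: C5H5NOS.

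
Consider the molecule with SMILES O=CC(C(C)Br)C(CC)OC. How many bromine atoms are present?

1

Scan the SMILES for Br atoms (remember two-letter symbols like Cl and Br are single atoms).
Bromine count: 1.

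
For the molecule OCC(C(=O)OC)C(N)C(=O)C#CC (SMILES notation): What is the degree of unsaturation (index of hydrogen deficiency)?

4

Degree of unsaturation = (number of rings) + (number of π bonds).
Ring closures in the SMILES: 0.
π bonds: 2 double bonds (each 1 DoU), 1 triple bond (each 2 DoU) → 4 DoU from unsaturation.
Total DoU = 0 + 4 = 4.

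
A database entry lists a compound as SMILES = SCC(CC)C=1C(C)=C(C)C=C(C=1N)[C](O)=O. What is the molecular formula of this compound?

C13H19NO2S

Walk through each heavy atom and fill implicit hydrogens from standard valence (C 4, N 3, O 2, S 2, halogen 1):
  atom 1: S, bond orders sum to 1 (valence 2) → 1 H
  atom 2: C, bond orders sum to 2 (valence 4) → 2 H
  atom 3: C, bond orders sum to 3 (valence 4) → 1 H
  atom 4: C, bond orders sum to 2 (valence 4) → 2 H
  atom 5: C, bond orders sum to 1 (valence 4) → 3 H
  atom 6: C, bond orders sum to 4 (valence 4) → 0 H
  atom 7: C, bond orders sum to 4 (valence 4) → 0 H
  atom 8: C, bond orders sum to 1 (valence 4) → 3 H
  atom 9: C, bond orders sum to 4 (valence 4) → 0 H
  atom 10: C, bond orders sum to 1 (valence 4) → 3 H
  atom 11: C, bond orders sum to 3 (valence 4) → 1 H
  atom 12: C, bond orders sum to 4 (valence 4) → 0 H
  atom 13: C, bond orders sum to 4 (valence 4) → 0 H
  atom 14: N, bond orders sum to 1 (valence 3) → 2 H
  atom 15: C with explicit H count 0
  atom 16: O, bond orders sum to 1 (valence 2) → 1 H
  atom 17: O, bond orders sum to 2 (valence 2) → 0 H
Totals → C:13, H:19, N:1, O:2, S:1.
In Hill order: C13H19NO2S.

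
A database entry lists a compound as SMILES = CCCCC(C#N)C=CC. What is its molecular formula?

C9H15N

Walk through each heavy atom and fill implicit hydrogens from standard valence (C 4, N 3, O 2, S 2, halogen 1):
  atom 1: C, bond orders sum to 1 (valence 4) → 3 H
  atom 2: C, bond orders sum to 2 (valence 4) → 2 H
  atom 3: C, bond orders sum to 2 (valence 4) → 2 H
  atom 4: C, bond orders sum to 2 (valence 4) → 2 H
  atom 5: C, bond orders sum to 3 (valence 4) → 1 H
  atom 6: C, bond orders sum to 4 (valence 4) → 0 H
  atom 7: N, bond orders sum to 3 (valence 3) → 0 H
  atom 8: C, bond orders sum to 3 (valence 4) → 1 H
  atom 9: C, bond orders sum to 3 (valence 4) → 1 H
  atom 10: C, bond orders sum to 1 (valence 4) → 3 H
Totals → C:9, H:15, N:1.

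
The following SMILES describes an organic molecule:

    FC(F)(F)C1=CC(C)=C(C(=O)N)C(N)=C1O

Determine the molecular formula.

C9H9F3N2O2

Walk through each heavy atom and fill implicit hydrogens from standard valence (C 4, N 3, O 2, S 2, halogen 1):
  atom 1: F (halogen, monovalent) → 0 H
  atom 2: C, bond orders sum to 4 (valence 4) → 0 H
  atom 3: F (halogen, monovalent) → 0 H
  atom 4: F (halogen, monovalent) → 0 H
  atom 5: C, bond orders sum to 4 (valence 4) → 0 H
  atom 6: C, bond orders sum to 3 (valence 4) → 1 H
  atom 7: C, bond orders sum to 4 (valence 4) → 0 H
  atom 8: C, bond orders sum to 1 (valence 4) → 3 H
  atom 9: C, bond orders sum to 4 (valence 4) → 0 H
  atom 10: C, bond orders sum to 4 (valence 4) → 0 H
  atom 11: O, bond orders sum to 2 (valence 2) → 0 H
  atom 12: N, bond orders sum to 1 (valence 3) → 2 H
  atom 13: C, bond orders sum to 4 (valence 4) → 0 H
  atom 14: N, bond orders sum to 1 (valence 3) → 2 H
  atom 15: C, bond orders sum to 4 (valence 4) → 0 H
  atom 16: O, bond orders sum to 1 (valence 2) → 1 H
Totals → C:9, H:9, F:3, N:2, O:2.
In Hill order: C9H9F3N2O2.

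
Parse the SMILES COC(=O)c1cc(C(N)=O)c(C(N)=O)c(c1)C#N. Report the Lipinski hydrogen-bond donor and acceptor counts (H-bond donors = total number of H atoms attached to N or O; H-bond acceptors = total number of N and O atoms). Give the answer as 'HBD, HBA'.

4, 7

Donors: find every N or O and count the H atoms it carries.
  atom 2 (O): bond orders sum to 2 → 0 H
  atom 4 (O): bond orders sum to 2 → 0 H
  atom 9 (N): bond orders sum to 1 → 2 H
  atom 10 (O): bond orders sum to 2 → 0 H
  atom 13 (N): bond orders sum to 1 → 2 H
  atom 14 (O): bond orders sum to 2 → 0 H
  atom 18 (N): bond orders sum to 3 → 0 H
Lipinski HBD = 4.
Acceptors: N atoms = 3, O atoms = 4 → HBA = 7.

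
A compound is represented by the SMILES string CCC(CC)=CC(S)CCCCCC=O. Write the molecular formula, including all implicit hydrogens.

Walk through each heavy atom and fill implicit hydrogens from standard valence (C 4, N 3, O 2, S 2, halogen 1):
  atom 1: C, bond orders sum to 1 (valence 4) → 3 H
  atom 2: C, bond orders sum to 2 (valence 4) → 2 H
  atom 3: C, bond orders sum to 4 (valence 4) → 0 H
  atom 4: C, bond orders sum to 2 (valence 4) → 2 H
  atom 5: C, bond orders sum to 1 (valence 4) → 3 H
  atom 6: C, bond orders sum to 3 (valence 4) → 1 H
  atom 7: C, bond orders sum to 3 (valence 4) → 1 H
  atom 8: S, bond orders sum to 1 (valence 2) → 1 H
  atom 9: C, bond orders sum to 2 (valence 4) → 2 H
  atom 10: C, bond orders sum to 2 (valence 4) → 2 H
  atom 11: C, bond orders sum to 2 (valence 4) → 2 H
  atom 12: C, bond orders sum to 2 (valence 4) → 2 H
  atom 13: C, bond orders sum to 2 (valence 4) → 2 H
  atom 14: C, bond orders sum to 3 (valence 4) → 1 H
  atom 15: O, bond orders sum to 2 (valence 2) → 0 H
Totals → C:13, H:24, O:1, S:1.
In Hill order: C13H24OS.

C13H24OS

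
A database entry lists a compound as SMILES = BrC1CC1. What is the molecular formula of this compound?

Walk through each heavy atom and fill implicit hydrogens from standard valence (C 4, N 3, O 2, S 2, halogen 1):
  atom 1: Br (halogen, monovalent) → 0 H
  atom 2: C, bond orders sum to 3 (valence 4) → 1 H
  atom 3: C, bond orders sum to 2 (valence 4) → 2 H
  atom 4: C, bond orders sum to 2 (valence 4) → 2 H
Totals → C:3, H:5, Br:1.

C3H5Br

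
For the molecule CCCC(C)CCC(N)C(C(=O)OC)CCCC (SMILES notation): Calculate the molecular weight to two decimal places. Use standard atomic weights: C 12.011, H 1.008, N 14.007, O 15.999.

257.42 g/mol

First, the molecular formula is C15H31NO2 (counting implicit H from valence).
  C: 15 × 12.011 = 180.165
  H: 31 × 1.008 = 31.248
  N: 1 × 14.007 = 14.007
  O: 2 × 15.999 = 31.998
Sum: 15×12.011 + 31×1.008 + 1×14.007 + 2×15.999 = 257.418 → 257.42 g/mol.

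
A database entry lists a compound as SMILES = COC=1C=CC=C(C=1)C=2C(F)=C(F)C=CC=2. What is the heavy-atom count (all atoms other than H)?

16

Every atom symbol written in the SMILES (organic subset) is one heavy atom; implicit H are not written.
Heavy atoms by element → C:13, F:2, O:1.
Total: 16.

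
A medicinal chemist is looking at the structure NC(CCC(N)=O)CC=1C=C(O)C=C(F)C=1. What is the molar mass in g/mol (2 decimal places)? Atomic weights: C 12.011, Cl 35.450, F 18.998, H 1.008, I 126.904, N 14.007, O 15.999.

First, the molecular formula is C11H15FN2O2 (counting implicit H from valence).
  C: 11 × 12.011 = 132.121
  F: 1 × 18.998 = 18.998
  H: 15 × 1.008 = 15.120
  N: 2 × 14.007 = 28.014
  O: 2 × 15.999 = 31.998
Sum: 11×12.011 + 1×18.998 + 15×1.008 + 2×14.007 + 2×15.999 = 226.251 → 226.25 g/mol.

226.25 g/mol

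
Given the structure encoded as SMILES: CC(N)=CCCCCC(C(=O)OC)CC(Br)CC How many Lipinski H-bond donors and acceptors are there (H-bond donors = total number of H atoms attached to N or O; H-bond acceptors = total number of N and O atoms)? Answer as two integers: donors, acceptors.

Donors: find every N or O and count the H atoms it carries.
  atom 3 (N): bond orders sum to 1 → 2 H
  atom 11 (O): bond orders sum to 2 → 0 H
  atom 12 (O): bond orders sum to 2 → 0 H
Lipinski HBD = 2.
Acceptors: N atoms = 1, O atoms = 2 → HBA = 3.

2, 3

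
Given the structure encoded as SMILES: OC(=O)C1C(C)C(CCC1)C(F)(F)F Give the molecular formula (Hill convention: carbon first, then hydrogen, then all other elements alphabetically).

C9H13F3O2

Walk through each heavy atom and fill implicit hydrogens from standard valence (C 4, N 3, O 2, S 2, halogen 1):
  atom 1: O, bond orders sum to 1 (valence 2) → 1 H
  atom 2: C, bond orders sum to 4 (valence 4) → 0 H
  atom 3: O, bond orders sum to 2 (valence 2) → 0 H
  atom 4: C, bond orders sum to 3 (valence 4) → 1 H
  atom 5: C, bond orders sum to 3 (valence 4) → 1 H
  atom 6: C, bond orders sum to 1 (valence 4) → 3 H
  atom 7: C, bond orders sum to 3 (valence 4) → 1 H
  atom 8: C, bond orders sum to 2 (valence 4) → 2 H
  atom 9: C, bond orders sum to 2 (valence 4) → 2 H
  atom 10: C, bond orders sum to 2 (valence 4) → 2 H
  atom 11: C, bond orders sum to 4 (valence 4) → 0 H
  atom 12: F (halogen, monovalent) → 0 H
  atom 13: F (halogen, monovalent) → 0 H
  atom 14: F (halogen, monovalent) → 0 H
Totals → C:9, H:13, F:3, O:2.
In Hill order: C9H13F3O2.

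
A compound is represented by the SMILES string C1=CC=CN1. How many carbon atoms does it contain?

Count every carbon token in the SMILES (each C, including those in ring-closure positions and inside branches).
Carbon count: 4.

4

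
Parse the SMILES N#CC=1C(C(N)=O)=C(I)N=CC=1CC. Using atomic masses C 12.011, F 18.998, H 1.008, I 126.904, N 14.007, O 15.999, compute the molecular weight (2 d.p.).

301.09 g/mol

First, the molecular formula is C9H8IN3O (counting implicit H from valence).
  C: 9 × 12.011 = 108.099
  H: 8 × 1.008 = 8.064
  I: 1 × 126.904 = 126.904
  N: 3 × 14.007 = 42.021
  O: 1 × 15.999 = 15.999
Sum: 9×12.011 + 8×1.008 + 1×126.904 + 3×14.007 + 1×15.999 = 301.087 → 301.09 g/mol.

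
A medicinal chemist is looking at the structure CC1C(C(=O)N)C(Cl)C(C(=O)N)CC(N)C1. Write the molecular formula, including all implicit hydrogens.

Walk through each heavy atom and fill implicit hydrogens from standard valence (C 4, N 3, O 2, S 2, halogen 1):
  atom 1: C, bond orders sum to 1 (valence 4) → 3 H
  atom 2: C, bond orders sum to 3 (valence 4) → 1 H
  atom 3: C, bond orders sum to 3 (valence 4) → 1 H
  atom 4: C, bond orders sum to 4 (valence 4) → 0 H
  atom 5: O, bond orders sum to 2 (valence 2) → 0 H
  atom 6: N, bond orders sum to 1 (valence 3) → 2 H
  atom 7: C, bond orders sum to 3 (valence 4) → 1 H
  atom 8: Cl (halogen, monovalent) → 0 H
  atom 9: C, bond orders sum to 3 (valence 4) → 1 H
  atom 10: C, bond orders sum to 4 (valence 4) → 0 H
  atom 11: O, bond orders sum to 2 (valence 2) → 0 H
  atom 12: N, bond orders sum to 1 (valence 3) → 2 H
  atom 13: C, bond orders sum to 2 (valence 4) → 2 H
  atom 14: C, bond orders sum to 3 (valence 4) → 1 H
  atom 15: N, bond orders sum to 1 (valence 3) → 2 H
  atom 16: C, bond orders sum to 2 (valence 4) → 2 H
Totals → C:10, H:18, Cl:1, N:3, O:2.

C10H18ClN3O2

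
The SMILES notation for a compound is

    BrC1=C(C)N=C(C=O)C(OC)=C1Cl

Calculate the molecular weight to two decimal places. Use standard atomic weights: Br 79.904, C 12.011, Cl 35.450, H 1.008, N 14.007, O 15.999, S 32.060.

First, the molecular formula is C8H7BrClNO2 (counting implicit H from valence).
  Br: 1 × 79.904 = 79.904
  C: 8 × 12.011 = 96.088
  Cl: 1 × 35.450 = 35.450
  H: 7 × 1.008 = 7.056
  N: 1 × 14.007 = 14.007
  O: 2 × 15.999 = 31.998
Sum: 1×79.904 + 8×12.011 + 1×35.450 + 7×1.008 + 1×14.007 + 2×15.999 = 264.503 → 264.50 g/mol.

264.50 g/mol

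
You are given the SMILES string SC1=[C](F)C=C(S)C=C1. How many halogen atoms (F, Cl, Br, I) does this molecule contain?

1

Halogen atoms appear at heavy-atom position 4 (1×F).
Other groups present: 2 thiol.
Halogen count: 1.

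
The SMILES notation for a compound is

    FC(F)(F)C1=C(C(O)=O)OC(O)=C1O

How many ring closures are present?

1

In SMILES, each pair of matching ring-closure digits denotes one ring-closing bond; the number of such bonds equals the number of independent rings.
Ring-closure bonds here: 1.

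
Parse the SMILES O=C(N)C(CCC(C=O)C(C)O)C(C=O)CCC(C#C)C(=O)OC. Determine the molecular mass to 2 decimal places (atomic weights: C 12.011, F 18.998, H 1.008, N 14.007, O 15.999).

339.39 g/mol

First, the molecular formula is C17H25NO6 (counting implicit H from valence).
  C: 17 × 12.011 = 204.187
  H: 25 × 1.008 = 25.200
  N: 1 × 14.007 = 14.007
  O: 6 × 15.999 = 95.994
Sum: 17×12.011 + 25×1.008 + 1×14.007 + 6×15.999 = 339.388 → 339.39 g/mol.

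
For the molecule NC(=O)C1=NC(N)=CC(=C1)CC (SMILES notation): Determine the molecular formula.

Walk through each heavy atom and fill implicit hydrogens from standard valence (C 4, N 3, O 2, S 2, halogen 1):
  atom 1: N, bond orders sum to 1 (valence 3) → 2 H
  atom 2: C, bond orders sum to 4 (valence 4) → 0 H
  atom 3: O, bond orders sum to 2 (valence 2) → 0 H
  atom 4: C, bond orders sum to 4 (valence 4) → 0 H
  atom 5: N, bond orders sum to 3 (valence 3) → 0 H
  atom 6: C, bond orders sum to 4 (valence 4) → 0 H
  atom 7: N, bond orders sum to 1 (valence 3) → 2 H
  atom 8: C, bond orders sum to 3 (valence 4) → 1 H
  atom 9: C, bond orders sum to 4 (valence 4) → 0 H
  atom 10: C, bond orders sum to 3 (valence 4) → 1 H
  atom 11: C, bond orders sum to 2 (valence 4) → 2 H
  atom 12: C, bond orders sum to 1 (valence 4) → 3 H
Totals → C:8, H:11, N:3, O:1.
In Hill order: C8H11N3O.

C8H11N3O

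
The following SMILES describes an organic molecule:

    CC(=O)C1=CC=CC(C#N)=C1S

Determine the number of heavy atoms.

12

Every atom symbol written in the SMILES (organic subset) is one heavy atom; implicit H are not written.
Heavy atoms by element → C:9, N:1, O:1, S:1.
Total: 12.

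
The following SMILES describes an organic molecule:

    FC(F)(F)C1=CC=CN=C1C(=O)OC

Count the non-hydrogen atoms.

14

Every atom symbol written in the SMILES (organic subset) is one heavy atom; implicit H are not written.
Heavy atoms by element → C:8, F:3, N:1, O:2.
Total: 14.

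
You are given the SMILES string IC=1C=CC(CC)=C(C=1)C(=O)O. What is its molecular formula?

C9H9IO2

Walk through each heavy atom and fill implicit hydrogens from standard valence (C 4, N 3, O 2, S 2, halogen 1):
  atom 1: I (halogen, monovalent) → 0 H
  atom 2: C, bond orders sum to 4 (valence 4) → 0 H
  atom 3: C, bond orders sum to 3 (valence 4) → 1 H
  atom 4: C, bond orders sum to 3 (valence 4) → 1 H
  atom 5: C, bond orders sum to 4 (valence 4) → 0 H
  atom 6: C, bond orders sum to 2 (valence 4) → 2 H
  atom 7: C, bond orders sum to 1 (valence 4) → 3 H
  atom 8: C, bond orders sum to 4 (valence 4) → 0 H
  atom 9: C, bond orders sum to 3 (valence 4) → 1 H
  atom 10: C, bond orders sum to 4 (valence 4) → 0 H
  atom 11: O, bond orders sum to 2 (valence 2) → 0 H
  atom 12: O, bond orders sum to 1 (valence 2) → 1 H
Totals → C:9, H:9, I:1, O:2.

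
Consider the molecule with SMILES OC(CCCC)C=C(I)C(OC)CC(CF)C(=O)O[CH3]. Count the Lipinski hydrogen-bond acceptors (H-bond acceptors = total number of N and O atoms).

N atoms: 0; O atoms: 4.
Lipinski HBA = 0 + 4 = 4.

4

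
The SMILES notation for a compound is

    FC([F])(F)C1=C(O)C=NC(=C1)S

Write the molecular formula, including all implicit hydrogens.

C6H4F3NOS

Walk through each heavy atom and fill implicit hydrogens from standard valence (C 4, N 3, O 2, S 2, halogen 1):
  atom 1: F (halogen, monovalent) → 0 H
  atom 2: C, bond orders sum to 4 (valence 4) → 0 H
  atom 3: F with explicit H count 0
  atom 4: F (halogen, monovalent) → 0 H
  atom 5: C, bond orders sum to 4 (valence 4) → 0 H
  atom 6: C, bond orders sum to 4 (valence 4) → 0 H
  atom 7: O, bond orders sum to 1 (valence 2) → 1 H
  atom 8: C, bond orders sum to 3 (valence 4) → 1 H
  atom 9: N, bond orders sum to 3 (valence 3) → 0 H
  atom 10: C, bond orders sum to 4 (valence 4) → 0 H
  atom 11: C, bond orders sum to 3 (valence 4) → 1 H
  atom 12: S, bond orders sum to 1 (valence 2) → 1 H
Totals → C:6, H:4, F:3, N:1, O:1, S:1.
In Hill order: C6H4F3NOS.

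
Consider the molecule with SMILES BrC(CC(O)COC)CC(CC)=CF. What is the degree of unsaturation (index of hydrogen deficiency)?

Degree of unsaturation = (number of rings) + (number of π bonds).
Ring closures in the SMILES: 0.
π bonds: 1 double bond (each 1 DoU) → 1 DoU from unsaturation.
Total DoU = 0 + 1 = 1.

1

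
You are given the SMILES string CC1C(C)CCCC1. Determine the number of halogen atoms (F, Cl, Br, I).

Scan the SMILES for the halogen motif — none present.

0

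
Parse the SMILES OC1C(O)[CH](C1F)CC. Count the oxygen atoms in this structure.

Scan the SMILES for O atoms (remember two-letter symbols like Cl and Br are single atoms).
Oxygen count: 2.

2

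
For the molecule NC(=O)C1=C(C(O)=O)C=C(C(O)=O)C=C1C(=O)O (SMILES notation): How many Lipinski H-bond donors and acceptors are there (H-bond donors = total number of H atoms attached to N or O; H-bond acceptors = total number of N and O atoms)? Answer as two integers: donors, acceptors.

Donors: find every N or O and count the H atoms it carries.
  atom 1 (N): bond orders sum to 1 → 2 H
  atom 3 (O): bond orders sum to 2 → 0 H
  atom 7 (O): bond orders sum to 1 → 1 H
  atom 8 (O): bond orders sum to 2 → 0 H
  atom 12 (O): bond orders sum to 1 → 1 H
  atom 13 (O): bond orders sum to 2 → 0 H
  atom 17 (O): bond orders sum to 2 → 0 H
  atom 18 (O): bond orders sum to 1 → 1 H
Lipinski HBD = 5.
Acceptors: N atoms = 1, O atoms = 7 → HBA = 8.

5, 8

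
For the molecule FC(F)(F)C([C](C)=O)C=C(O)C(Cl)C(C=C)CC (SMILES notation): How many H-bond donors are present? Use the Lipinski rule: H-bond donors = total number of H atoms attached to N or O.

1

Donors: find every N or O and count the H atoms it carries.
  atom 8 (O): bond orders sum to 2 → 0 H
  atom 11 (O): bond orders sum to 1 → 1 H
Lipinski HBD = 1.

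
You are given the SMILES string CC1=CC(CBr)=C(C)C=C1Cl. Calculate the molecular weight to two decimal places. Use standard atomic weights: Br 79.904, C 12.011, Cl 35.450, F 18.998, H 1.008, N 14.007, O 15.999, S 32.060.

233.53 g/mol

First, the molecular formula is C9H10BrCl (counting implicit H from valence).
  Br: 1 × 79.904 = 79.904
  C: 9 × 12.011 = 108.099
  Cl: 1 × 35.450 = 35.450
  H: 10 × 1.008 = 10.080
Sum: 1×79.904 + 9×12.011 + 1×35.450 + 10×1.008 = 233.533 → 233.53 g/mol.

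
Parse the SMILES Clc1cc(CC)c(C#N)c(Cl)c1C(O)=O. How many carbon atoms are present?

Count every carbon token in the SMILES (each C, including those in ring-closure positions and inside branches).
Carbon count: 10.

10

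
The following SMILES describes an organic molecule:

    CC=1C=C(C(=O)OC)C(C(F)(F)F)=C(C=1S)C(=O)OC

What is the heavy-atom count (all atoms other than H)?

Every atom symbol written in the SMILES (organic subset) is one heavy atom; implicit H are not written.
Heavy atoms by element → C:12, F:3, O:4, S:1.
Total: 20.

20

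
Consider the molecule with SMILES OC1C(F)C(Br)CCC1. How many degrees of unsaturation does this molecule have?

Molecular formula: C6H10BrFO.
DoU = (2C + 2 + N − H − X) / 2, where X is the halogen count and O/S are ignored.
    = (2·6 + 2 + 0 − 10 − 2) / 2 = 2 / 2 = 1.

1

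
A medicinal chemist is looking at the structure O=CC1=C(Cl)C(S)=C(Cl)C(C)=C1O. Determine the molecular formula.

Walk through each heavy atom and fill implicit hydrogens from standard valence (C 4, N 3, O 2, S 2, halogen 1):
  atom 1: O, bond orders sum to 2 (valence 2) → 0 H
  atom 2: C, bond orders sum to 3 (valence 4) → 1 H
  atom 3: C, bond orders sum to 4 (valence 4) → 0 H
  atom 4: C, bond orders sum to 4 (valence 4) → 0 H
  atom 5: Cl (halogen, monovalent) → 0 H
  atom 6: C, bond orders sum to 4 (valence 4) → 0 H
  atom 7: S, bond orders sum to 1 (valence 2) → 1 H
  atom 8: C, bond orders sum to 4 (valence 4) → 0 H
  atom 9: Cl (halogen, monovalent) → 0 H
  atom 10: C, bond orders sum to 4 (valence 4) → 0 H
  atom 11: C, bond orders sum to 1 (valence 4) → 3 H
  atom 12: C, bond orders sum to 4 (valence 4) → 0 H
  atom 13: O, bond orders sum to 1 (valence 2) → 1 H
Totals → C:8, H:6, Cl:2, O:2, S:1.
In Hill order: C8H6Cl2O2S.

C8H6Cl2O2S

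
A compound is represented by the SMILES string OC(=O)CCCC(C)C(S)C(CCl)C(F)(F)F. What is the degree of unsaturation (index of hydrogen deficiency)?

1

Molecular formula: C10H16ClF3O2S.
DoU = (2C + 2 + N − H − X) / 2, where X is the halogen count and O/S are ignored.
    = (2·10 + 2 + 0 − 16 − 4) / 2 = 2 / 2 = 1.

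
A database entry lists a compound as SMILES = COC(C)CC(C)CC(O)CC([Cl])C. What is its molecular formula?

C11H23ClO2

Walk through each heavy atom and fill implicit hydrogens from standard valence (C 4, N 3, O 2, S 2, halogen 1):
  atom 1: C, bond orders sum to 1 (valence 4) → 3 H
  atom 2: O, bond orders sum to 2 (valence 2) → 0 H
  atom 3: C, bond orders sum to 3 (valence 4) → 1 H
  atom 4: C, bond orders sum to 1 (valence 4) → 3 H
  atom 5: C, bond orders sum to 2 (valence 4) → 2 H
  atom 6: C, bond orders sum to 3 (valence 4) → 1 H
  atom 7: C, bond orders sum to 1 (valence 4) → 3 H
  atom 8: C, bond orders sum to 2 (valence 4) → 2 H
  atom 9: C, bond orders sum to 3 (valence 4) → 1 H
  atom 10: O, bond orders sum to 1 (valence 2) → 1 H
  atom 11: C, bond orders sum to 2 (valence 4) → 2 H
  atom 12: C, bond orders sum to 3 (valence 4) → 1 H
  atom 13: Cl with explicit H count 0
  atom 14: C, bond orders sum to 1 (valence 4) → 3 H
Totals → C:11, H:23, Cl:1, O:2.
In Hill order: C11H23ClO2.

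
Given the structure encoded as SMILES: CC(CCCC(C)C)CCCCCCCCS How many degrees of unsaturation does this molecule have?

0

Degree of unsaturation = (number of rings) + (number of π bonds).
Ring closures in the SMILES: 0.
π bonds: none → 0 DoU from unsaturation.
Total DoU = 0 + 0 = 0.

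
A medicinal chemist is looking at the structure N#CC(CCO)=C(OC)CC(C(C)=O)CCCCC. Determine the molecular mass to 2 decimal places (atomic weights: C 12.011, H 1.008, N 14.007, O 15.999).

267.37 g/mol

First, the molecular formula is C15H25NO3 (counting implicit H from valence).
  C: 15 × 12.011 = 180.165
  H: 25 × 1.008 = 25.200
  N: 1 × 14.007 = 14.007
  O: 3 × 15.999 = 47.997
Sum: 15×12.011 + 25×1.008 + 1×14.007 + 3×15.999 = 267.369 → 267.37 g/mol.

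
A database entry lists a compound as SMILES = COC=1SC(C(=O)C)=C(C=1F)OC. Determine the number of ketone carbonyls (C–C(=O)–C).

The ketone motif appears at heavy-atom position 6 in the SMILES.
Other groups present: 2 ether.
Ketone count: 1.

1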